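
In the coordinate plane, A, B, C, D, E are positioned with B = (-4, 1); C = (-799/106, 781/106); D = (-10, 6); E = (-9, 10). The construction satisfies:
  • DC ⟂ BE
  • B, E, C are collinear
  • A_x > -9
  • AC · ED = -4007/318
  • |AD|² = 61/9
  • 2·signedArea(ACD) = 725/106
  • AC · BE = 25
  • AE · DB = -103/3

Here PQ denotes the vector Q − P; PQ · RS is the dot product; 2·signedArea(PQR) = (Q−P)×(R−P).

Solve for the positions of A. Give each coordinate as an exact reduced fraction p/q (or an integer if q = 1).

1. A_x = -8  [2·signedArea(ACD) = 725/106 ∩ AE · DB = -103/3]
2. A_y = 13/3  [2·signedArea(ACD) = 725/106 ∩ AE · DB = -103/3]
   → A = (-8, 13/3)

A = (-8, 13/3)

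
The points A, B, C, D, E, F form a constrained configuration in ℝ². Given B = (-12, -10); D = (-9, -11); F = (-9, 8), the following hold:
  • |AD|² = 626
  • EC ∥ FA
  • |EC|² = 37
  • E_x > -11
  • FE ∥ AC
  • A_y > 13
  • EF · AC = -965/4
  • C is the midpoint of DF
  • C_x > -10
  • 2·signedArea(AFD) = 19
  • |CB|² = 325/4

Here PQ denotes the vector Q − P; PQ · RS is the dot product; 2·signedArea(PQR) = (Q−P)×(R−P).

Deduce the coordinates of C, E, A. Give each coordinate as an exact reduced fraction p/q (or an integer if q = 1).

A = (-8, 14)
C = (-9, -3/2)
E = (-10, -15/2)

1. C_x = -9  [C is the midpoint of DF]
2. C_y = -3/2  [C is the midpoint of DF]
   → C = (-9, -3/2)
3. A_x = -8  [2·signedArea(AFD) = 19]
4. A_y = 14  [|AD|² = 626]
   → A = (-8, 14)
5. E_x = -10  [EF · AC = -965/4 ∩ FE ∥ AC]
6. E_y = -15/2  [EF · AC = -965/4 ∩ FE ∥ AC]
   → E = (-10, -15/2)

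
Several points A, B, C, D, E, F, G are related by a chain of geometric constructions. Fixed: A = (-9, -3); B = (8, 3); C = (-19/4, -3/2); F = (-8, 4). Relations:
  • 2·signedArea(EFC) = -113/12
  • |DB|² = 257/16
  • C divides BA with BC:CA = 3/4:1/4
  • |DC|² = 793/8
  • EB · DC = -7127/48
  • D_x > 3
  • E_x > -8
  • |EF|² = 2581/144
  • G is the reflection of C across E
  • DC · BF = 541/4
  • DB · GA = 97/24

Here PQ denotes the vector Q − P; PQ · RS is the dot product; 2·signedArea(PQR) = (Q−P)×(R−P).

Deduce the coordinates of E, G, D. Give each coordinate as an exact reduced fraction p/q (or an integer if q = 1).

D = (4, 13/4)
E = (-29/4, -1/6)
G = (-39/4, 7/6)

1. E_x = -29/4  [line 11/2·x + 13/4·y + 485/12 = 0 ∩ |EF|² = 2581/144]
2. E_y = -1/6  [line 11/2·x + 13/4·y + 485/12 = 0 ∩ |EF|² = 2581/144]
   → E = (-29/4, -1/6)
3. G_x = -39/4  [G is the reflection of C across E]
4. G_y = 7/6  [G is the reflection of C across E]
   → G = (-39/4, 7/6)
5. D_x = 4  [EB · DC = -7127/48 ∩ DB · GA = 97/24]
6. D_y = 13/4  [EB · DC = -7127/48 ∩ DB · GA = 97/24]
   → D = (4, 13/4)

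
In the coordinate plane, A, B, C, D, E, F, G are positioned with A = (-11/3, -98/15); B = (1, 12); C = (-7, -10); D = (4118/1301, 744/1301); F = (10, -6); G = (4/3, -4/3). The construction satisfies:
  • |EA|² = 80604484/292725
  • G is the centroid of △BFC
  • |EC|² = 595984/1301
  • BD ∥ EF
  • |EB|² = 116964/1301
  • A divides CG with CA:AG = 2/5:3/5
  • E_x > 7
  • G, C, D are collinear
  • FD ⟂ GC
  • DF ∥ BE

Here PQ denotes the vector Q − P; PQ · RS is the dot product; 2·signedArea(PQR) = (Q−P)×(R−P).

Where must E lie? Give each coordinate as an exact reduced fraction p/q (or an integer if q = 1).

E = (10193/1301, 7062/1301)

1. E_x = 10193/1301  [BD ∥ EF ∩ DF ∥ BE]
2. E_y = 7062/1301  [BD ∥ EF ∩ DF ∥ BE]
   → E = (10193/1301, 7062/1301)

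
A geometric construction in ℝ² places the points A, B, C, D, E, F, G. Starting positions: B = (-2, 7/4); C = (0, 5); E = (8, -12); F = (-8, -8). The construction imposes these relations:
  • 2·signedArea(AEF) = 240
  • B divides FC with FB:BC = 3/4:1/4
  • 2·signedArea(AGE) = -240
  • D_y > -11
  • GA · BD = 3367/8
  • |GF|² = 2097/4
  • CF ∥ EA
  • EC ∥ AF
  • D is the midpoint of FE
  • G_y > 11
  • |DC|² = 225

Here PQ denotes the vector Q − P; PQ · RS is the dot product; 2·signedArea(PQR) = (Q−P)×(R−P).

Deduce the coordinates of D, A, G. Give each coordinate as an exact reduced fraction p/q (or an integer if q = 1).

1. D_x = 0  [D is the midpoint of FE]
2. D_y = -10  [D is the midpoint of FE]
   → D = (0, -10)
3. A_x = 0  [EC ∥ AF ∩ CF ∥ EA]
4. A_y = -25  [EC ∥ AF ∩ CF ∥ EA]
   → A = (0, -25)
5. G_x = 4  [GA · BD = 3367/8 ∩ 2·signedArea(AGE) = -240]
6. G_y = 23/2  [GA · BD = 3367/8 ∩ 2·signedArea(AGE) = -240]
   → G = (4, 23/2)

A = (0, -25)
D = (0, -10)
G = (4, 23/2)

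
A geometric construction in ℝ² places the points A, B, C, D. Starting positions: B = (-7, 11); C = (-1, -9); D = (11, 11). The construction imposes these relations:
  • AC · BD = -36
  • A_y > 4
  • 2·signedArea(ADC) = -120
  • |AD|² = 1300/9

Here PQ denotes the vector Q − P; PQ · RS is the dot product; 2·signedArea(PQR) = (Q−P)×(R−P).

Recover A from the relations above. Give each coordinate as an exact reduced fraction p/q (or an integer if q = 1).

1. A_x = 1  [2·signedArea(ADC) = -120 ∩ AC · BD = -36]
2. A_y = 13/3  [2·signedArea(ADC) = -120 ∩ AC · BD = -36]
   → A = (1, 13/3)

A = (1, 13/3)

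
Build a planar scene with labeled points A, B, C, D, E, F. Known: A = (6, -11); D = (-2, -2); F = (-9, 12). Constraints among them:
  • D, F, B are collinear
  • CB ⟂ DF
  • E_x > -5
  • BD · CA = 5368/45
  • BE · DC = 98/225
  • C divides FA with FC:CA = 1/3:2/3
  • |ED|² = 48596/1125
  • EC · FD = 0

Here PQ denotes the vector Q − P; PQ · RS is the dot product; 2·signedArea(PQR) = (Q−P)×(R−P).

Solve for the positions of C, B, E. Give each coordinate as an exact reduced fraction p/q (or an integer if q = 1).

1. C_x = -4  [C divides FA with FC:CA = 1/3:2/3]
2. C_y = 13/3  [C divides FA with FC:CA = 1/3:2/3]
   → C = (-4, 13/3)
3. B_x = -74/15  [D, F, B are collinear ∩ CB ⟂ DF]
4. B_y = 58/15  [D, F, B are collinear ∩ CB ⟂ DF]
   → B = (-74/15, 58/15)
5. E_x = -114/25  [EC · FD = 0 ∩ BE · DC = 98/225]
6. E_y = 304/75  [EC · FD = 0 ∩ BE · DC = 98/225]
   → E = (-114/25, 304/75)

B = (-74/15, 58/15)
C = (-4, 13/3)
E = (-114/25, 304/75)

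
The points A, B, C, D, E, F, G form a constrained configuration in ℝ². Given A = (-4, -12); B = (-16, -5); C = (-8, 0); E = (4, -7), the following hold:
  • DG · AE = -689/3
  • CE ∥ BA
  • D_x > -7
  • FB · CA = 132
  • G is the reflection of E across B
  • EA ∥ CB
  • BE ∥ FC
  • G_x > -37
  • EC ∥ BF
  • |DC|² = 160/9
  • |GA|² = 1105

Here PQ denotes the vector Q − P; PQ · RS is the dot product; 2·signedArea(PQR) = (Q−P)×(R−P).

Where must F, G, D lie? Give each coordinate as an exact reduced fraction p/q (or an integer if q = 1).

D = (-20/3, -4)
F = (-28, 2)
G = (-36, -3)

1. F_x = -28  [BE ∥ FC ∩ EC ∥ BF]
2. F_y = 2  [BE ∥ FC ∩ EC ∥ BF]
   → F = (-28, 2)
3. G_x = -36  [G is the reflection of E across B]
4. G_y = -3  [G is the reflection of E across B]
   → G = (-36, -3)
5. D_x = -20/3  [line -8·x + -5·y + -220/3 = 0 ∩ |DC|² = 160/9]
6. D_y = -4  [line -8·x + -5·y + -220/3 = 0 ∩ |DC|² = 160/9]
   → D = (-20/3, -4)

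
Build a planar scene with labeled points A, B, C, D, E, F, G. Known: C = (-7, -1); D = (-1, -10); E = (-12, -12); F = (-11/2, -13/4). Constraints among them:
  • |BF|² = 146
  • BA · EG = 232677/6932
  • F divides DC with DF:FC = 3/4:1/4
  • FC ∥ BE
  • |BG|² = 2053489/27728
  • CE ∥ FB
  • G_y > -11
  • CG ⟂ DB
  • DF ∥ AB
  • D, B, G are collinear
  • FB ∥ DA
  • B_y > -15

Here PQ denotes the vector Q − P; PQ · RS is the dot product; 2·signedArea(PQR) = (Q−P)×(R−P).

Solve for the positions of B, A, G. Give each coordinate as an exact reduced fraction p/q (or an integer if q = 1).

1. B_x = -21/2  [FC ∥ BE ∩ CE ∥ FB]
2. B_y = -57/4  [FC ∥ BE ∩ CE ∥ FB]
   → B = (-21/2, -57/4)
3. A_x = -6  [DF ∥ AB ∩ FB ∥ DA]
4. A_y = -21  [DF ∥ AB ∩ FB ∥ DA]
   → A = (-6, -21)
5. G_x = -4583/1733  [D, B, G are collinear ∩ CG ⟂ DB]
6. G_y = -18605/1733  [D, B, G are collinear ∩ CG ⟂ DB]
   → G = (-4583/1733, -18605/1733)

A = (-6, -21)
B = (-21/2, -57/4)
G = (-4583/1733, -18605/1733)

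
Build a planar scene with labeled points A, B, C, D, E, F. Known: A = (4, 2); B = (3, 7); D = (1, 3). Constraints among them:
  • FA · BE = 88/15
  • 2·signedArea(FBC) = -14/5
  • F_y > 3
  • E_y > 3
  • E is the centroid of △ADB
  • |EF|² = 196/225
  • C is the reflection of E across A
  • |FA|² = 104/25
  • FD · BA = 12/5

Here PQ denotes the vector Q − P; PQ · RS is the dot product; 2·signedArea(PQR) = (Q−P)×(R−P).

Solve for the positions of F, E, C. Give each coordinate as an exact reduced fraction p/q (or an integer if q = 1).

C = (16/3, 0)
E = (8/3, 4)
F = (18/5, 4)

1. F_x = 18/5  [line -1·x + 5·y + -82/5 = 0 ∩ |FA|² = 104/25]
2. F_y = 4  [line -1·x + 5·y + -82/5 = 0 ∩ |FA|² = 104/25]
   → F = (18/5, 4)
3. E_x = 8/3  [E is the centroid of △ADB]
4. E_y = 4  [E is the centroid of △ADB]
   → E = (8/3, 4)
5. C_x = 16/3  [2·signedArea(FBC) = -14/5 ∩ C is the reflection of E across A]
6. C_y = 0  [2·signedArea(FBC) = -14/5 ∩ C is the reflection of E across A]
   → C = (16/3, 0)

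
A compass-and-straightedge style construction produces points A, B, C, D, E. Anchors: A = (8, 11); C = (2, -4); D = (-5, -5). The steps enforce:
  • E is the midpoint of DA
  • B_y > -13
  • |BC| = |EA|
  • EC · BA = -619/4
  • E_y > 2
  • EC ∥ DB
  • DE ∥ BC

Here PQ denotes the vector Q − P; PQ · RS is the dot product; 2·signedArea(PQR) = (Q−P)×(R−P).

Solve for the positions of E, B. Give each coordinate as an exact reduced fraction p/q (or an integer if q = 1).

B = (-9/2, -12)
E = (3/2, 3)

1. E_x = 3/2  [E is the midpoint of DA]
2. E_y = 3  [E is the midpoint of DA]
   → E = (3/2, 3)
3. B_x = -9/2  [DE ∥ BC ∩ EC ∥ DB]
4. B_y = -12  [DE ∥ BC ∩ EC ∥ DB]
   → B = (-9/2, -12)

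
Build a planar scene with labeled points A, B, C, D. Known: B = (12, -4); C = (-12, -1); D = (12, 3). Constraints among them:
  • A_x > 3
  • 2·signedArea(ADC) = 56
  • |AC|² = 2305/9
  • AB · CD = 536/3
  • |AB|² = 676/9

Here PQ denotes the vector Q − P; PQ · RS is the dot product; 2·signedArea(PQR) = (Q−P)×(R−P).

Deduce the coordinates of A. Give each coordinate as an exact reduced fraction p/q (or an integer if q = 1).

A = (4, -2/3)

1. A_x = 4  [2·signedArea(ADC) = 56 ∩ AB · CD = 536/3]
2. A_y = -2/3  [2·signedArea(ADC) = 56 ∩ AB · CD = 536/3]
   → A = (4, -2/3)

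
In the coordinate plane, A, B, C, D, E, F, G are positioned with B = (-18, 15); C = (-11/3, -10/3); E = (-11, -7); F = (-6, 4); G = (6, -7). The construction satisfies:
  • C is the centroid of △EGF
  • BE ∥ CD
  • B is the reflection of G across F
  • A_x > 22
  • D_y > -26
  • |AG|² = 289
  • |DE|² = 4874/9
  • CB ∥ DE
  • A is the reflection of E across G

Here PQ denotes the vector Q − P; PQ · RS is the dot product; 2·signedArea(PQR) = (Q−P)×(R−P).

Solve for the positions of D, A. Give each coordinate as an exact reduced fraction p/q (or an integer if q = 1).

A = (23, -7)
D = (10/3, -76/3)

1. D_x = 10/3  [CB ∥ DE ∩ BE ∥ CD]
2. D_y = -76/3  [CB ∥ DE ∩ BE ∥ CD]
   → D = (10/3, -76/3)
3. A_x = 23  [A is the reflection of E across G]
4. A_y = -7  [A is the reflection of E across G]
   → A = (23, -7)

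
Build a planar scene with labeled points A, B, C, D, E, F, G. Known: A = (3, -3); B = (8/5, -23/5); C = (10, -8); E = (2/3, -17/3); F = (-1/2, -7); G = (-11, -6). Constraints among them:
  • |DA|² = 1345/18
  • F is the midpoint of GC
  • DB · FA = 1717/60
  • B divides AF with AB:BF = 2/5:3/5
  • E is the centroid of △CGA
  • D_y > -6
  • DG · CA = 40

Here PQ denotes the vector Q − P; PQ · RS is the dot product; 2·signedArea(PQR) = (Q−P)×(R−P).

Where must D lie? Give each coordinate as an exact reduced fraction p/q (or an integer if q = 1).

D = (-31/6, -35/6)

1. D_x = -31/6  [DG · CA = 40 ∩ DB · FA = 1717/60]
2. D_y = -35/6  [DG · CA = 40 ∩ DB · FA = 1717/60]
   → D = (-31/6, -35/6)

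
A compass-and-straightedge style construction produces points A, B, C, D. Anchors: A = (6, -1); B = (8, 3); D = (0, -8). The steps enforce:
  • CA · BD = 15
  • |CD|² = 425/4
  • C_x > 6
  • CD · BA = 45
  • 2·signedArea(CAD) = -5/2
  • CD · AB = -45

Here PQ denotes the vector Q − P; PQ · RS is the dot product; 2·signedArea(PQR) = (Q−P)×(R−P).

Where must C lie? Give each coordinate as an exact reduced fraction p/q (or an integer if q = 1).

1. C_x = 13/2  [CD · BA = 45 ∩ CA · BD = 15]
2. C_y = 0  [CD · BA = 45 ∩ CA · BD = 15]
   → C = (13/2, 0)

C = (13/2, 0)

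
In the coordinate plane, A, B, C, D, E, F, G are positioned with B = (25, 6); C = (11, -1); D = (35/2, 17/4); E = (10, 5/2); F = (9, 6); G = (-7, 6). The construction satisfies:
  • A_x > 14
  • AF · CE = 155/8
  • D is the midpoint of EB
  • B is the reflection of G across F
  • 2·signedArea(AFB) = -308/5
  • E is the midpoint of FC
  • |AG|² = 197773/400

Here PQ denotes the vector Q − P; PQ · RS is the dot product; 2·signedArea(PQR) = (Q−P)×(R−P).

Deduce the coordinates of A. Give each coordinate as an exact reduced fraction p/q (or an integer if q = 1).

1. A_x = 149/10  [2·signedArea(AFB) = -308/5 ∩ AF · CE = 155/8]
2. A_y = 43/20  [2·signedArea(AFB) = -308/5 ∩ AF · CE = 155/8]
   → A = (149/10, 43/20)

A = (149/10, 43/20)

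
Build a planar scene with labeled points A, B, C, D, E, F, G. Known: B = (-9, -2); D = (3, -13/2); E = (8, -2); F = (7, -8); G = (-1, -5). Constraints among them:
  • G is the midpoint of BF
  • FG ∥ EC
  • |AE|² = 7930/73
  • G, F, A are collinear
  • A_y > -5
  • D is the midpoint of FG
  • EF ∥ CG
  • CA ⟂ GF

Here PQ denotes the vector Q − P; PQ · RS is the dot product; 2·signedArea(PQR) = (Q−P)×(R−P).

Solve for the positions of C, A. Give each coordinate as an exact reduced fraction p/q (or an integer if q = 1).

A = (-153/73, -335/73)
C = (0, 1)

1. C_x = 0  [EF ∥ CG ∩ FG ∥ EC]
2. C_y = 1  [EF ∥ CG ∩ FG ∥ EC]
   → C = (0, 1)
3. A_x = -153/73  [G, F, A are collinear ∩ CA ⟂ GF]
4. A_y = -335/73  [G, F, A are collinear ∩ CA ⟂ GF]
   → A = (-153/73, -335/73)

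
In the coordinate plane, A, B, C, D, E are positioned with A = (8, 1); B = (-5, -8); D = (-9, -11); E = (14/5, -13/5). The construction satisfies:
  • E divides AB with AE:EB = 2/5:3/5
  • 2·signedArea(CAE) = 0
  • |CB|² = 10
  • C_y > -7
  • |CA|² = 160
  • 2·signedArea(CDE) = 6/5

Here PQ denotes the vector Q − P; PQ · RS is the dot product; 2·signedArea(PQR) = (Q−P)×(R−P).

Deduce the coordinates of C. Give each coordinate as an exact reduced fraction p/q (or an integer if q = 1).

C = (-12/5, -31/5)

1. C_x = -12/5  [2·signedArea(CAE) = 0 ∩ 2·signedArea(CDE) = 6/5]
2. C_y = -31/5  [2·signedArea(CAE) = 0 ∩ 2·signedArea(CDE) = 6/5]
   → C = (-12/5, -31/5)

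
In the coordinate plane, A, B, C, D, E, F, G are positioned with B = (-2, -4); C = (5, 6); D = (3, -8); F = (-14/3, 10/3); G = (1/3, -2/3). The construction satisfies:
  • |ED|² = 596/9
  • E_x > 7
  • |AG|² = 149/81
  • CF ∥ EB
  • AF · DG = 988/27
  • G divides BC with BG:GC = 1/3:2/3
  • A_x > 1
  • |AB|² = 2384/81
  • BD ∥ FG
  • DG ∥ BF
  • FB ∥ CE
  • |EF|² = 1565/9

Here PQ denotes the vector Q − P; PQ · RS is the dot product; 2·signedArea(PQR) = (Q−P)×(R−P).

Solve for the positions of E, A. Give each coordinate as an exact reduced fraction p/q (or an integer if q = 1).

A = (10/9, 4/9)
E = (23/3, -4/3)

1. E_x = 23/3  [CF ∥ EB ∩ FB ∥ CE]
2. E_y = -4/3  [CF ∥ EB ∩ FB ∥ CE]
   → E = (23/3, -4/3)
3. A_x = 10/9  [line 8/3·x + -22/3·y + 8/27 = 0 ∩ |AB|² = 2384/81]
4. A_y = 4/9  [line 8/3·x + -22/3·y + 8/27 = 0 ∩ |AB|² = 2384/81]
   → A = (10/9, 4/9)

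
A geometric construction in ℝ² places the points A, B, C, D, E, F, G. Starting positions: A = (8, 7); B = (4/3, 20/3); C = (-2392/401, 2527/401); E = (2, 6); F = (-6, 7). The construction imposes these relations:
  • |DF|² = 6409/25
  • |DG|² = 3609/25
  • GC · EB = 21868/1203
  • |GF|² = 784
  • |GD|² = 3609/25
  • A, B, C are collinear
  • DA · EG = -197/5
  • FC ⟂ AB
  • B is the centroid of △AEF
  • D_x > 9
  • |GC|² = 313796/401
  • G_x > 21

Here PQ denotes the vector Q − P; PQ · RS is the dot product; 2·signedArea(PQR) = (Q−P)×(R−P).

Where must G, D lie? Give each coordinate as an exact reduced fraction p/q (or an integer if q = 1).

1. G_x = 22  [line 2/3·x + -2/3·y + -10 = 0 ∩ |GF|² = 784]
2. G_y = 7  [line 2/3·x + -2/3·y + -10 = 0 ∩ |GF|² = 784]
   → G = (22, 7)
3. D_x = 10  [line -20·x + -1·y + 1032/5 = 0 ∩ |GD|² = 3609/25]
4. D_y = 32/5  [line -20·x + -1·y + 1032/5 = 0 ∩ |GD|² = 3609/25]
   → D = (10, 32/5)

D = (10, 32/5)
G = (22, 7)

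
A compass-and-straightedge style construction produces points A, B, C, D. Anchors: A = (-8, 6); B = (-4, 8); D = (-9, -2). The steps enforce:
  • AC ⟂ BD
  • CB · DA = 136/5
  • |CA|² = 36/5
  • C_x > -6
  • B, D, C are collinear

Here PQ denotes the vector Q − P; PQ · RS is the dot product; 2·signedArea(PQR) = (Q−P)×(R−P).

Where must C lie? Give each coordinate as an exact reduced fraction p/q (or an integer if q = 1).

1. C_x = -28/5  [B, D, C are collinear ∩ AC ⟂ BD]
2. C_y = 24/5  [B, D, C are collinear ∩ AC ⟂ BD]
   → C = (-28/5, 24/5)

C = (-28/5, 24/5)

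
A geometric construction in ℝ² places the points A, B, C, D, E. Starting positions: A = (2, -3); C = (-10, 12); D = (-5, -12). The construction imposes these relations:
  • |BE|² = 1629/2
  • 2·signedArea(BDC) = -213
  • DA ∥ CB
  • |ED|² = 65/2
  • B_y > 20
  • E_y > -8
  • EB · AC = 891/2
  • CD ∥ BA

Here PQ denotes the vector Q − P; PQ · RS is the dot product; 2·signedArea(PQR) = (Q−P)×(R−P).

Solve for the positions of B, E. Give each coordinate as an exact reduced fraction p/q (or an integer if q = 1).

1. B_x = -3  [CD ∥ BA ∩ DA ∥ CB]
2. B_y = 21  [CD ∥ BA ∩ DA ∥ CB]
   → B = (-3, 21)
3. E_x = -3/2  [line 12·x + -15·y + -189/2 = 0 ∩ |ED|² = 65/2]
4. E_y = -15/2  [line 12·x + -15·y + -189/2 = 0 ∩ |ED|² = 65/2]
   → E = (-3/2, -15/2)

B = (-3, 21)
E = (-3/2, -15/2)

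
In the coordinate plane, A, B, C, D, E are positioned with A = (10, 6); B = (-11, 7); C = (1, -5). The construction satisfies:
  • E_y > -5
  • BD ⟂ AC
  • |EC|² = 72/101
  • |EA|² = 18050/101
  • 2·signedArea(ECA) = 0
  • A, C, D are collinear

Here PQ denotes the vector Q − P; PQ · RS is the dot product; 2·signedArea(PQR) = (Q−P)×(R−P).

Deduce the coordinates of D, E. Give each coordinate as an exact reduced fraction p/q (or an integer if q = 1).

D = (209/101, -373/101)
E = (155/101, -439/101)

1. D_x = 209/101  [A, C, D are collinear ∩ BD ⟂ AC]
2. D_y = -373/101  [A, C, D are collinear ∩ BD ⟂ AC]
   → D = (209/101, -373/101)
3. E_x = 155/101  [line -11·x + 9·y + 56 = 0 ∩ |EC|² = 72/101]
4. E_y = -439/101  [line -11·x + 9·y + 56 = 0 ∩ |EC|² = 72/101]
   → E = (155/101, -439/101)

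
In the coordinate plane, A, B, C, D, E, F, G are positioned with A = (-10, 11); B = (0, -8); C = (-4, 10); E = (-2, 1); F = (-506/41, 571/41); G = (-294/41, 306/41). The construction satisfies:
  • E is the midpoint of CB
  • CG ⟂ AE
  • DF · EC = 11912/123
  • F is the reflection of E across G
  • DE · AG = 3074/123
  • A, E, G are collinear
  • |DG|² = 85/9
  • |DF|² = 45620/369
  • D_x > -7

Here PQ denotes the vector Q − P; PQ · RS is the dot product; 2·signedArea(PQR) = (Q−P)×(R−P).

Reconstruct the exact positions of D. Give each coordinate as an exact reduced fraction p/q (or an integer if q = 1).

1. D_x = -800/123  [DF · EC = 11912/123 ∩ DE · AG = 3074/123]
2. D_y = 183/41  [DF · EC = 11912/123 ∩ DE · AG = 3074/123]
   → D = (-800/123, 183/41)

D = (-800/123, 183/41)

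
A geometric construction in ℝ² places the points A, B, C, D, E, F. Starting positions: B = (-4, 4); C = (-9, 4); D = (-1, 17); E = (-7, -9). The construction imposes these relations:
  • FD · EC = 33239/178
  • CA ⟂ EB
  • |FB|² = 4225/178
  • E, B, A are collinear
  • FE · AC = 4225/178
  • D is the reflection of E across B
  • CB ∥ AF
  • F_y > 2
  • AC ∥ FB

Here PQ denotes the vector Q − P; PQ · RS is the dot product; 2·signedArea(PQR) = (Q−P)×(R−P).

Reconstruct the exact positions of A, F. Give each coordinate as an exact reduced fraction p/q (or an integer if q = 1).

1. A_x = -757/178  [E, B, A are collinear ∩ CA ⟂ EB]
2. A_y = 517/178  [E, B, A are collinear ∩ CA ⟂ EB]
   → A = (-757/178, 517/178)
3. F_x = 133/178  [AC ∥ FB ∩ CB ∥ AF]
4. F_y = 517/178  [AC ∥ FB ∩ CB ∥ AF]
   → F = (133/178, 517/178)

A = (-757/178, 517/178)
F = (133/178, 517/178)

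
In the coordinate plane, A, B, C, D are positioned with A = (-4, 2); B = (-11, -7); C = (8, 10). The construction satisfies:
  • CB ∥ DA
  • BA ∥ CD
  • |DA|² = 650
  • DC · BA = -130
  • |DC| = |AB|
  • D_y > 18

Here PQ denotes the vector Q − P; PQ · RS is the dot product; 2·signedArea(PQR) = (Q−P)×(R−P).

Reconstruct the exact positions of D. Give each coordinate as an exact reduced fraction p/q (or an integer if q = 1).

1. D_x = 15  [CB ∥ DA ∩ BA ∥ CD]
2. D_y = 19  [CB ∥ DA ∩ BA ∥ CD]
   → D = (15, 19)

D = (15, 19)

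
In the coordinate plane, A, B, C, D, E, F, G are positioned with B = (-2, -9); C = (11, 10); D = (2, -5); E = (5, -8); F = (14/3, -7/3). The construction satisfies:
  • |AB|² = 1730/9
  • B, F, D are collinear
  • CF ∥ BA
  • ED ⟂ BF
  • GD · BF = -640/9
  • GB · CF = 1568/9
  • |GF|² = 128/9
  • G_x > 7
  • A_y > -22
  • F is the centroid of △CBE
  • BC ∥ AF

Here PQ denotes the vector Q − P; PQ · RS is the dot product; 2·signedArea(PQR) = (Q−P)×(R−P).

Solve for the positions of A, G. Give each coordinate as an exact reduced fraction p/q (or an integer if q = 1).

A = (-25/3, -64/3)
G = (22/3, 1/3)

1. A_x = -25/3  [BC ∥ AF ∩ CF ∥ BA]
2. A_y = -64/3  [BC ∥ AF ∩ CF ∥ BA]
   → A = (-25/3, -64/3)
3. G_x = 22/3  [GD · BF = -640/9 ∩ GB · CF = 1568/9]
4. G_y = 1/3  [GD · BF = -640/9 ∩ GB · CF = 1568/9]
   → G = (22/3, 1/3)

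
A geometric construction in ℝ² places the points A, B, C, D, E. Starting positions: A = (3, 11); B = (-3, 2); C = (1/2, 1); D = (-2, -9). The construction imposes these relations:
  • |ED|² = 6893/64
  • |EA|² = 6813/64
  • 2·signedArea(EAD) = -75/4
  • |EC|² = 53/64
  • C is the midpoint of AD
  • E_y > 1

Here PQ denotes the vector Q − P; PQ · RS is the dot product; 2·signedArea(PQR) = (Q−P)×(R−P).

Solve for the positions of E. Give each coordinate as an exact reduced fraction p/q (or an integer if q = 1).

E = (-3/8, 5/4)

1. E_x = -3/8  [line 20·x + -5·y + 55/4 = 0 ∩ |ED|² = 6893/64]
2. E_y = 5/4  [line 20·x + -5·y + 55/4 = 0 ∩ |ED|² = 6893/64]
   → E = (-3/8, 5/4)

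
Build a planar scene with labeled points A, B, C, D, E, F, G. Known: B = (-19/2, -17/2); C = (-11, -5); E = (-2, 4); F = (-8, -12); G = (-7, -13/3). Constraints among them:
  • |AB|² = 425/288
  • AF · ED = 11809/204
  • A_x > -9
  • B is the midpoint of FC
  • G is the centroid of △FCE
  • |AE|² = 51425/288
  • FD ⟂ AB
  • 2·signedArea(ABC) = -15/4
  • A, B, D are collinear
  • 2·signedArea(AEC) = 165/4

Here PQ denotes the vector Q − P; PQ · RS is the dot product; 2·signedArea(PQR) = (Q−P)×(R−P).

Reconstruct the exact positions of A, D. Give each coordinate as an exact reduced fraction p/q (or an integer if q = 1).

1. A_x = -71/8  [2·signedArea(ABC) = -15/4 ∩ 2·signedArea(AEC) = 165/4]
2. A_y = -179/24  [2·signedArea(ABC) = -15/4 ∩ 2·signedArea(AEC) = 165/4]
   → A = (-71/8, -179/24)
3. D_x = -181/17  [A, B, D are collinear ∩ FD ⟂ AB]
4. D_y = -177/17  [A, B, D are collinear ∩ FD ⟂ AB]
   → D = (-181/17, -177/17)

A = (-71/8, -179/24)
D = (-181/17, -177/17)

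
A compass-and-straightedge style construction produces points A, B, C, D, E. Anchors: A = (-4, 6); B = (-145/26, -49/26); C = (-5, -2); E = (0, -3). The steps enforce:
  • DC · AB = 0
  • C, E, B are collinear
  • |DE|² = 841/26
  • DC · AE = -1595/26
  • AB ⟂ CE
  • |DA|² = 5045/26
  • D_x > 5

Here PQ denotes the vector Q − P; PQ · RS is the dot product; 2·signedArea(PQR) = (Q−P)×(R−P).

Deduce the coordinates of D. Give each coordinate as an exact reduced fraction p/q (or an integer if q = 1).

D = (145/26, -107/26)

1. D_x = 145/26  [DC · AB = 0 ∩ DC · AE = -1595/26]
2. D_y = -107/26  [DC · AB = 0 ∩ DC · AE = -1595/26]
   → D = (145/26, -107/26)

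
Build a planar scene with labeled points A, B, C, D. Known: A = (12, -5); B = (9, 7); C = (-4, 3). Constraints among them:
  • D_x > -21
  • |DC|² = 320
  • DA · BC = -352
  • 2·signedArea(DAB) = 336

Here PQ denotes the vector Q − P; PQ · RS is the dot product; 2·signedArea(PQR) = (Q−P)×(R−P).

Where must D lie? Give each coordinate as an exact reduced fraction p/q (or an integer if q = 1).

1. D_x = -20  [2·signedArea(DAB) = 336 ∩ DA · BC = -352]
2. D_y = 11  [2·signedArea(DAB) = 336 ∩ DA · BC = -352]
   → D = (-20, 11)

D = (-20, 11)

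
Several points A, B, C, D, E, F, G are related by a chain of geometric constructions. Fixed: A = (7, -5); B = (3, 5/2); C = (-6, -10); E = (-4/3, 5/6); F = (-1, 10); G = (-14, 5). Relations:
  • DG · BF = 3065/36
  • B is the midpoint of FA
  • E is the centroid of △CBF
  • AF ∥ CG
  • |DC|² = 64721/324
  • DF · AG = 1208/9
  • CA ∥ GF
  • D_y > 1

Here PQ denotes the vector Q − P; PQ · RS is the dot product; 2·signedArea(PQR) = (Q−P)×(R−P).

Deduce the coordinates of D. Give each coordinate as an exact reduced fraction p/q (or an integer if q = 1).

D = (14/9, 35/18)

1. D_x = 14/9  [DG · BF = 3065/36 ∩ DF · AG = 1208/9]
2. D_y = 35/18  [DG · BF = 3065/36 ∩ DF · AG = 1208/9]
   → D = (14/9, 35/18)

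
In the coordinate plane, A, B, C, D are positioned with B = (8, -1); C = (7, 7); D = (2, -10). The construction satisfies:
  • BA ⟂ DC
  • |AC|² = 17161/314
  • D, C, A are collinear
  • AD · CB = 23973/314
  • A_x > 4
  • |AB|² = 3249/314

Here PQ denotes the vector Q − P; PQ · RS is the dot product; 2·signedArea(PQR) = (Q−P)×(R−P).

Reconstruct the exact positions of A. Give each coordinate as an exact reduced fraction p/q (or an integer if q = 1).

1. A_x = 1543/314  [D, C, A are collinear ∩ BA ⟂ DC]
2. A_y = -29/314  [D, C, A are collinear ∩ BA ⟂ DC]
   → A = (1543/314, -29/314)

A = (1543/314, -29/314)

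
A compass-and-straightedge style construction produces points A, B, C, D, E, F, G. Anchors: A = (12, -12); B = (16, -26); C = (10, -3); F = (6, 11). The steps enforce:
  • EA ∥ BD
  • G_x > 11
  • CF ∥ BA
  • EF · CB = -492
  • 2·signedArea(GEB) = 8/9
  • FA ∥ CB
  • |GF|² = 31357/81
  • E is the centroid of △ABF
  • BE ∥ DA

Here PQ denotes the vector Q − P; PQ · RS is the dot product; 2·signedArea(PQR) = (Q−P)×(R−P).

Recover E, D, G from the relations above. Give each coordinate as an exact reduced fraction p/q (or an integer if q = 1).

D = (50/3, -29)
E = (34/3, -9)
G = (100/9, -8)

1. E_x = 34/3  [E is the centroid of △ABF]
2. E_y = -9  [E is the centroid of △ABF]
   → E = (34/3, -9)
3. D_x = 50/3  [BE ∥ DA ∩ EA ∥ BD]
4. D_y = -29  [BE ∥ DA ∩ EA ∥ BD]
   → D = (50/3, -29)
5. G_x = 100/9  [line 17·x + 14/3·y + -1364/9 = 0 ∩ |GF|² = 31357/81]
6. G_y = -8  [line 17·x + 14/3·y + -1364/9 = 0 ∩ |GF|² = 31357/81]
   → G = (100/9, -8)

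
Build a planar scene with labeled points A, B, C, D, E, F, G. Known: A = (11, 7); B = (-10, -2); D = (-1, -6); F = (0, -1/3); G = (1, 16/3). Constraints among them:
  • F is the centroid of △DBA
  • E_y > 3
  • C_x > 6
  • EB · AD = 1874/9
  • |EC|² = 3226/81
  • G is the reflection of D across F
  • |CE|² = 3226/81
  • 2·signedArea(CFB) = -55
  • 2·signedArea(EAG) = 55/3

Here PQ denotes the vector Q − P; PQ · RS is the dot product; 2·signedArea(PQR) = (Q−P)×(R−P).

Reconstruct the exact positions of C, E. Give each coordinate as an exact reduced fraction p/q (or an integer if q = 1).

1. E_x = 4/3  [EB · AD = 1874/9 ∩ 2·signedArea(EAG) = 55/3]
2. E_y = 32/9  [EB · AD = 1874/9 ∩ 2·signedArea(EAG) = 55/3]
   → E = (4/3, 32/9)
3. C_x = 7  [line 5/3·x + -10·y + 155/3 = 0 ∩ |CE|² = 3226/81]
4. C_y = 19/3  [line 5/3·x + -10·y + 155/3 = 0 ∩ |CE|² = 3226/81]
   → C = (7, 19/3)

C = (7, 19/3)
E = (4/3, 32/9)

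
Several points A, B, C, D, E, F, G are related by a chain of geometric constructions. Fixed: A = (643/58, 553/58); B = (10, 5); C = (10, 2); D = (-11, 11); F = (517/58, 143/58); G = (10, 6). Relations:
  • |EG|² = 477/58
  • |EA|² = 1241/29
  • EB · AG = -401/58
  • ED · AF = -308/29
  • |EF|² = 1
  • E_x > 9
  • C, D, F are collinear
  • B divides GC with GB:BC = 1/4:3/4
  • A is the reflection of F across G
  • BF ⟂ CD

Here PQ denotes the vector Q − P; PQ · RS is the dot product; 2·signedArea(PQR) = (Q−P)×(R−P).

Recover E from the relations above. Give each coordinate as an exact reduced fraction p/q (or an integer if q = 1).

1. E_x = 559/58  [line 63/29·x + 205/29·y + -1254/29 = 0 ∩ |EA|² = 1241/29]
2. E_y = 183/58  [line 63/29·x + 205/29·y + -1254/29 = 0 ∩ |EA|² = 1241/29]
   → E = (559/58, 183/58)

E = (559/58, 183/58)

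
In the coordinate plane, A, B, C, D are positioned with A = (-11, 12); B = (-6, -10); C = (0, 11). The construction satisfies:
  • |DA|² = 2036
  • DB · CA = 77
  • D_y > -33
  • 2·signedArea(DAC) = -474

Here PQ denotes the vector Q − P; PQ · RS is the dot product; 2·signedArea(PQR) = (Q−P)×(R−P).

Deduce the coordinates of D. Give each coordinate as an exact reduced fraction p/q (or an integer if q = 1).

1. D_x = -1  [DB · CA = 77 ∩ 2·signedArea(DAC) = -474]
2. D_y = -32  [DB · CA = 77 ∩ 2·signedArea(DAC) = -474]
   → D = (-1, -32)

D = (-1, -32)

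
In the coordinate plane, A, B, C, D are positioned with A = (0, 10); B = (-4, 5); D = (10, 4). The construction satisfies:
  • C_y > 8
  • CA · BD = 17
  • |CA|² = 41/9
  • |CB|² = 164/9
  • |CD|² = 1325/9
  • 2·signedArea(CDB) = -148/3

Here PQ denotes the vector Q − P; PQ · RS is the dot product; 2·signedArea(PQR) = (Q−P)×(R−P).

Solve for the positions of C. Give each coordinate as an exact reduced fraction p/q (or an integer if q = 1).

1. C_x = -4/3  [CA · BD = 17 ∩ 2·signedArea(CDB) = -148/3]
2. C_y = 25/3  [CA · BD = 17 ∩ 2·signedArea(CDB) = -148/3]
   → C = (-4/3, 25/3)

C = (-4/3, 25/3)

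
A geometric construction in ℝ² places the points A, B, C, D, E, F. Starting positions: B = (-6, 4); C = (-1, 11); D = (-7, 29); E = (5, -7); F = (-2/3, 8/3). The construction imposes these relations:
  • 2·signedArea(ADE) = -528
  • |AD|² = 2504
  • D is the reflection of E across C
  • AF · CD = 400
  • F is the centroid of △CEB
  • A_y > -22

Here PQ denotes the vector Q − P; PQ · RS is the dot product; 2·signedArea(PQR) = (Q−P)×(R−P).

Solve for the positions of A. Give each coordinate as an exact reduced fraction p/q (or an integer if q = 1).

A = (-5, -21)

1. A_x = -5  [2·signedArea(ADE) = -528 ∩ AF · CD = 400]
2. A_y = -21  [2·signedArea(ADE) = -528 ∩ AF · CD = 400]
   → A = (-5, -21)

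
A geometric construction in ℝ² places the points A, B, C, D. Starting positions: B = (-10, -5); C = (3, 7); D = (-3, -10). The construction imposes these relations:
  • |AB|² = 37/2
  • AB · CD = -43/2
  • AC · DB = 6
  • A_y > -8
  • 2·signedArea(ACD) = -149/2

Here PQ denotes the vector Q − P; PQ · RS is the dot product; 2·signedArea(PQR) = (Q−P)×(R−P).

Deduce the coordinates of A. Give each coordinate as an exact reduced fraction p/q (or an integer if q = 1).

A = (-13/2, -15/2)

1. A_x = -13/2  [2·signedArea(ACD) = -149/2 ∩ AC · DB = 6]
2. A_y = -15/2  [2·signedArea(ACD) = -149/2 ∩ AC · DB = 6]
   → A = (-13/2, -15/2)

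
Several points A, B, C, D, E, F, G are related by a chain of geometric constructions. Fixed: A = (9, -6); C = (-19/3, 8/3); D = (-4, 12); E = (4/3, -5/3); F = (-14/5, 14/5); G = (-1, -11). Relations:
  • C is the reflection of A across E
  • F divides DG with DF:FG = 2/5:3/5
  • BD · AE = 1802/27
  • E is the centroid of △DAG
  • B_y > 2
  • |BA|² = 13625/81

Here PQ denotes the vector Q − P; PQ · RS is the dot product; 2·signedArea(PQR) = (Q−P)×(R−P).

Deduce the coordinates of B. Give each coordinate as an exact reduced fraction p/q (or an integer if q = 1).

B = (-4/9, 26/9)

1. B_x = -4/9  [line 23/3·x + -13/3·y + 430/27 = 0 ∩ |BA|² = 13625/81]
2. B_y = 26/9  [line 23/3·x + -13/3·y + 430/27 = 0 ∩ |BA|² = 13625/81]
   → B = (-4/9, 26/9)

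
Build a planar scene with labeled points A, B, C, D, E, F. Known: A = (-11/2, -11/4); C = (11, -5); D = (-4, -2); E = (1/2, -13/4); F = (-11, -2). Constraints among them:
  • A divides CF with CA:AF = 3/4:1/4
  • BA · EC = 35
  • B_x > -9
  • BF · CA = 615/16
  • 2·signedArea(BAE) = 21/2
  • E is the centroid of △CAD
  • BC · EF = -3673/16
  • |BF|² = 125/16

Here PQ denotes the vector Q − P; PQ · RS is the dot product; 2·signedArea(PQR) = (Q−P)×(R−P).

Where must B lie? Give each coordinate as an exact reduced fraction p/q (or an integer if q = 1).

B = (-17/2, -3/4)

1. B_x = -17/2  [BA · EC = 35 ∩ 2·signedArea(BAE) = 21/2]
2. B_y = -3/4  [BA · EC = 35 ∩ 2·signedArea(BAE) = 21/2]
   → B = (-17/2, -3/4)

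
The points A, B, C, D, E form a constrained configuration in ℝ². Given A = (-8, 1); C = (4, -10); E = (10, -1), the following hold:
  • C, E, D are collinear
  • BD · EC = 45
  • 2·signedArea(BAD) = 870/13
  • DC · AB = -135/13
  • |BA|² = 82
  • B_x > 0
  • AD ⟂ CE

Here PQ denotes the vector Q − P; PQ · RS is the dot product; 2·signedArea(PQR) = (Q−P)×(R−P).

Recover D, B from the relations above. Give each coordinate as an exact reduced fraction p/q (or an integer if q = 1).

B = (1, 0)
D = (70/13, -103/13)

1. D_x = 70/13  [C, E, D are collinear ∩ AD ⟂ CE]
2. D_y = -103/13  [C, E, D are collinear ∩ AD ⟂ CE]
   → D = (70/13, -103/13)
3. B_x = 1  [line 116/13·x + 174/13·y + -116/13 = 0 ∩ |BA|² = 82]
4. B_y = 0  [line 116/13·x + 174/13·y + -116/13 = 0 ∩ |BA|² = 82]
   → B = (1, 0)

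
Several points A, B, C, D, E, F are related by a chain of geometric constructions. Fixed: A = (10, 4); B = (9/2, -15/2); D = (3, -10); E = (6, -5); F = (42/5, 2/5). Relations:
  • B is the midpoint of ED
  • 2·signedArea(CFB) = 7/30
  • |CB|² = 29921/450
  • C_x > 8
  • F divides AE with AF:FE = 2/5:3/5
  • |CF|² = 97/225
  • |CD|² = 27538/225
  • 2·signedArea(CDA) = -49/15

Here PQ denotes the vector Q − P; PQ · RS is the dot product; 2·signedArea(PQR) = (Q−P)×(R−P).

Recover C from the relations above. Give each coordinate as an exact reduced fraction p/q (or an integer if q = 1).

1. C_x = 122/15  [2·signedArea(CFB) = 7/30 ∩ 2·signedArea(CDA) = -49/15]
2. C_y = -1/5  [2·signedArea(CFB) = 7/30 ∩ 2·signedArea(CDA) = -49/15]
   → C = (122/15, -1/5)

C = (122/15, -1/5)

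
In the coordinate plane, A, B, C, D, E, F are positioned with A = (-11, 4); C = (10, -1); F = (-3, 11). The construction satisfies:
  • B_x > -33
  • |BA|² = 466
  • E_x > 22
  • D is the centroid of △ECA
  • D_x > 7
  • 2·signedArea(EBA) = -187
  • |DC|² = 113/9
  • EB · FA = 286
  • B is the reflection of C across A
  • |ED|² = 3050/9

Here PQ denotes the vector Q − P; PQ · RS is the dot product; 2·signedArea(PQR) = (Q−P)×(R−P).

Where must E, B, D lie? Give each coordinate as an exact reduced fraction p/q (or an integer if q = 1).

1. B_x = -32  [B is the reflection of C across A]
2. B_y = 9  [B is the reflection of C across A]
   → B = (-32, 9)
3. E_x = 23  [2·signedArea(EBA) = -187 ∩ EB · FA = 286]
4. E_y = -13  [2·signedArea(EBA) = -187 ∩ EB · FA = 286]
   → E = (23, -13)
5. D_x = 22/3  [D is the centroid of △ECA]
6. D_y = -10/3  [D is the centroid of △ECA]
   → D = (22/3, -10/3)

B = (-32, 9)
D = (22/3, -10/3)
E = (23, -13)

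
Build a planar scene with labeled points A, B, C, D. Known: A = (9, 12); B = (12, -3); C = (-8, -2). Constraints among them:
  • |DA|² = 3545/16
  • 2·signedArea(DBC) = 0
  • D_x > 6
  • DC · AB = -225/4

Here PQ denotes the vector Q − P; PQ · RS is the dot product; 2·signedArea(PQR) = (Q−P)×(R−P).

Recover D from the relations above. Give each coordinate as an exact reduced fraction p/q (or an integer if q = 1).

D = (7, -11/4)

1. D_x = 7  [2·signedArea(DBC) = 0 ∩ DC · AB = -225/4]
2. D_y = -11/4  [2·signedArea(DBC) = 0 ∩ DC · AB = -225/4]
   → D = (7, -11/4)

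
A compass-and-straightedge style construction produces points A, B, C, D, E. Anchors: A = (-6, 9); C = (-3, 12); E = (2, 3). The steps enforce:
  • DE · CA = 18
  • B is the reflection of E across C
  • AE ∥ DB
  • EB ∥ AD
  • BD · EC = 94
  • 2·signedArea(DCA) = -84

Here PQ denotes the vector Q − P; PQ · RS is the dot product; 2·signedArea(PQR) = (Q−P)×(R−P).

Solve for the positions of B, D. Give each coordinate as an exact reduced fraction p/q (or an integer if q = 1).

B = (-8, 21)
D = (-16, 27)

1. B_x = -8  [B is the reflection of E across C]
2. B_y = 21  [B is the reflection of E across C]
   → B = (-8, 21)
3. D_x = -16  [AE ∥ DB ∩ EB ∥ AD]
4. D_y = 27  [AE ∥ DB ∩ EB ∥ AD]
   → D = (-16, 27)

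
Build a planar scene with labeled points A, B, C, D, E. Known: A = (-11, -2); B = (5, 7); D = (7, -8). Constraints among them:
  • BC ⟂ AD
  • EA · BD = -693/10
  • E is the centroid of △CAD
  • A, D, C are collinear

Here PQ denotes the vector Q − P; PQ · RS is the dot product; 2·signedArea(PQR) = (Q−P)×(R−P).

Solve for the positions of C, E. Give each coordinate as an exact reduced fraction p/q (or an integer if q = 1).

C = (7/10, -59/10)
E = (-11/10, -53/10)

1. C_x = 7/10  [A, D, C are collinear ∩ BC ⟂ AD]
2. C_y = -59/10  [A, D, C are collinear ∩ BC ⟂ AD]
   → C = (7/10, -59/10)
3. E_x = -11/10  [E is the centroid of △CAD]
4. E_y = -53/10  [E is the centroid of △CAD]
   → E = (-11/10, -53/10)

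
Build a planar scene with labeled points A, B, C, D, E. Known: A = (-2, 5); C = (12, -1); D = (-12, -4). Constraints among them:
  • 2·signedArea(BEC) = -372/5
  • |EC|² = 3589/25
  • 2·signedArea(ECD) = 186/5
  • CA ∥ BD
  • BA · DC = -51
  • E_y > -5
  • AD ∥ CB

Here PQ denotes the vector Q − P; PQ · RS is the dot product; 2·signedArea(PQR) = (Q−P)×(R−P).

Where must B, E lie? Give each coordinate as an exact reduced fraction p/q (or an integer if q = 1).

1. B_x = 2  [CA ∥ BD ∩ AD ∥ CB]
2. B_y = -10  [CA ∥ BD ∩ AD ∥ CB]
   → B = (2, -10)
3. E_x = 2/5  [2·signedArea(ECD) = 186/5 ∩ 2·signedArea(BEC) = -372/5]
4. E_y = -4  [2·signedArea(ECD) = 186/5 ∩ 2·signedArea(BEC) = -372/5]
   → E = (2/5, -4)

B = (2, -10)
E = (2/5, -4)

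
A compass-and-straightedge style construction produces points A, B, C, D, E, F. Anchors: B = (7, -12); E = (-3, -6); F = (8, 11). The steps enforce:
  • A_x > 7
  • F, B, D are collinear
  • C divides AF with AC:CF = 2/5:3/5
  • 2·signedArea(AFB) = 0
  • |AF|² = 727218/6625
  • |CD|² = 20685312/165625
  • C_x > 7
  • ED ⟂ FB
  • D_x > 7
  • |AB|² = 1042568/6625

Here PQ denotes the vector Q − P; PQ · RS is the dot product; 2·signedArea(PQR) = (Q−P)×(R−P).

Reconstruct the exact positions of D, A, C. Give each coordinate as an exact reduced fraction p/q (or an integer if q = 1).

A = (9997/1325, 706/1325)
C = (51191/6625, 31268/6625)
D = (1919/265, -1708/265)

1. D_x = 1919/265  [F, B, D are collinear ∩ ED ⟂ FB]
2. D_y = -1708/265  [F, B, D are collinear ∩ ED ⟂ FB]
   → D = (1919/265, -1708/265)
3. A_x = 9997/1325  [line 23·x + -1·y + -173 = 0 ∩ |AB|² = 1042568/6625]
4. A_y = 706/1325  [line 23·x + -1·y + -173 = 0 ∩ |AB|² = 1042568/6625]
   → A = (9997/1325, 706/1325)
5. C_x = 51191/6625  [C divides AF with AC:CF = 2/5:3/5]
6. C_y = 31268/6625  [C divides AF with AC:CF = 2/5:3/5]
   → C = (51191/6625, 31268/6625)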